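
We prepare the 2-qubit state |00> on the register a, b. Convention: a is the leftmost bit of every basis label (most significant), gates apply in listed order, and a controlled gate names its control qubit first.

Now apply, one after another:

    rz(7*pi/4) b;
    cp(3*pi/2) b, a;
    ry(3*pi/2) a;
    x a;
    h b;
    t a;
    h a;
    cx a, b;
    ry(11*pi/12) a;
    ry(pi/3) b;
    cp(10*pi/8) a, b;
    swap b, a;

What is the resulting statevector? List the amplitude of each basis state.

The resulting statevector has amplitude (-sqrt(6*sqrt(2) + 12)/16 + sqrt(4 - 2*sqrt(2))/16 + sqrt(2*sqrt(2) + 4)/8 + (-2*sqrt(4 - 2*sqrt(2)) + sqrt(12 - 6*sqrt(2)) + sqrt(2*sqrt(2) + 4))*exp(I*pi/4)/16)*exp(I*pi/8) on |00>, (-sqrt(2*sqrt(2) + 4)/16 - sqrt(12 - 6*sqrt(2))/16 + sqrt(4 - 2*sqrt(2))/8 + (-sqrt(6*sqrt(2) + 12) + sqrt(4 - 2*sqrt(2)) + 2*sqrt(2*sqrt(2) + 4))*exp(I*pi/4)/16)*exp(I*pi/8) on |01>, (sqrt(12 - 6*sqrt(2))/16 + sqrt(4 - 2*sqrt(2))/8 + sqrt(2*sqrt(2) + 4)/16 + (-sqrt(4 - 2*sqrt(2)) + sqrt(6*sqrt(2) + 12) + 2*sqrt(2*sqrt(2) + 4))*exp(I*pi/4)/16)*exp(I*pi/8) on |10>, (-sqrt(4 - 2*sqrt(2))/16 + sqrt(6*sqrt(2) + 12)/16 + sqrt(2*sqrt(2) + 4)/8 - sqrt(2*sqrt(2) + 4)*exp(I*pi/4)/16 - sqrt(4 - 2*sqrt(2))*exp(I*pi/4)/8 - sqrt(12 - 6*sqrt(2))*exp(I*pi/4)/16)*exp(3*I*pi/8) on |11>.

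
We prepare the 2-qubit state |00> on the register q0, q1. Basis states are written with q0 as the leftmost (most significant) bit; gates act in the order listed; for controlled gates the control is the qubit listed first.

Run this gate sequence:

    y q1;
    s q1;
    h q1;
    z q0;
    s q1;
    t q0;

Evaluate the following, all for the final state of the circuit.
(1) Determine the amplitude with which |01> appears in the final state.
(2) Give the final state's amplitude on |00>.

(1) The final state's coefficient on |01> equals sqrt(2)*I/2.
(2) The final state's coefficient on |00> equals -sqrt(2)/2.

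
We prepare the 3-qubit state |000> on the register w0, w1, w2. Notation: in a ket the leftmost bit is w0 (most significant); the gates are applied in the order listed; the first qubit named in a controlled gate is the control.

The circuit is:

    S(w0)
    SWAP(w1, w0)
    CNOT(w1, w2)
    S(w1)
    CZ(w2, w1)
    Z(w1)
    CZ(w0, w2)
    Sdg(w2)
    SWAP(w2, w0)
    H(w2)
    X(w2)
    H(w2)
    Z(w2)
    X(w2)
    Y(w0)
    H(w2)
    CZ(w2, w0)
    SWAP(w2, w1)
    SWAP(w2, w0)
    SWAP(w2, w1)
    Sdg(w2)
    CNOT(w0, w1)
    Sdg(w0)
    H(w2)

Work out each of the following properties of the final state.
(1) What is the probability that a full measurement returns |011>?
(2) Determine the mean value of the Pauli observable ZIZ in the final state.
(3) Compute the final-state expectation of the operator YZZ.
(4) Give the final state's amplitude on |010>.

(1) The probability of measuring |011> is 1/2. Key observation: steps 10-13 multiply out to the identity, so the circuit reduces to the remaining gates.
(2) The expectation value of ZIZ is 0.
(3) The expectation value of YZZ is 0.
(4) The final state's coefficient on |010> equals 1/2 + I/2.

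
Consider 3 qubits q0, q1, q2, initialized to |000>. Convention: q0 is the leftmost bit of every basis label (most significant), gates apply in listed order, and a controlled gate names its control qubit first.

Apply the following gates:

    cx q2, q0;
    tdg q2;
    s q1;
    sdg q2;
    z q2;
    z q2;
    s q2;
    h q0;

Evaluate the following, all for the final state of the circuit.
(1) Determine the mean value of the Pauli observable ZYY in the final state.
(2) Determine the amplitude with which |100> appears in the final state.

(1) In the final state, ZYY has expectation 0. Key observation: steps 4-7 multiply out to the identity, so the circuit reduces to the remaining gates.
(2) The amplitude on |100> is sqrt(2)/2.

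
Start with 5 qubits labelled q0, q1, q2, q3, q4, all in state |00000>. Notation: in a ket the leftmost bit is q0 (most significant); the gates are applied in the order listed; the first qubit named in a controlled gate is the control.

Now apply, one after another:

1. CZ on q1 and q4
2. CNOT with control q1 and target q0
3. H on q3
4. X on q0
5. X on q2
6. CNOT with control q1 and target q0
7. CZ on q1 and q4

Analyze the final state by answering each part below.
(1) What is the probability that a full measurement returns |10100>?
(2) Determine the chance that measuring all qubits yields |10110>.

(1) Outcome |10100> occurs with probability 1/2.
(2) Outcome |10110> occurs with probability 1/2.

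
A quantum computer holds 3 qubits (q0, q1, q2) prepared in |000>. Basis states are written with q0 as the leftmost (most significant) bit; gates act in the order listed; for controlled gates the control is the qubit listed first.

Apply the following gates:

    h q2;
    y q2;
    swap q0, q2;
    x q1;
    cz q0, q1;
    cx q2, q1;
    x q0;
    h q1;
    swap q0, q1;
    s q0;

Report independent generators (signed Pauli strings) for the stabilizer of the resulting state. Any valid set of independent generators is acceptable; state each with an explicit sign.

One valid set of independent stabilizer generators is -YII, +IXI, +IIZ (any independent generating set of the same group is equally correct).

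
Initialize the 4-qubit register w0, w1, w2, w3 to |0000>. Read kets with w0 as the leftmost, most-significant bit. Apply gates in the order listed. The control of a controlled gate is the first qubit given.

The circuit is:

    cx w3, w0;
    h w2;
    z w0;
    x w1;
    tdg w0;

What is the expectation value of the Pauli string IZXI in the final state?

The expectation value of IZXI is -1.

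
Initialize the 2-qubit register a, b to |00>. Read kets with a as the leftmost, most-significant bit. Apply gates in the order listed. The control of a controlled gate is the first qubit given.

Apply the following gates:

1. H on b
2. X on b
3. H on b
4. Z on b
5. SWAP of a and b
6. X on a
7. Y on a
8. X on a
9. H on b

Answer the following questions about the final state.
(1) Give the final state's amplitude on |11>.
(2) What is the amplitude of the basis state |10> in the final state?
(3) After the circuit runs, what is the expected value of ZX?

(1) The amplitude on |11> is -sqrt(2)*I/2. Key observation: the block from step 1 through step 4 cancels to the identity and can be dropped.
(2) |10> carries amplitude -sqrt(2)*I/2 in the final state.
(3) The expectation value of ZX is -1.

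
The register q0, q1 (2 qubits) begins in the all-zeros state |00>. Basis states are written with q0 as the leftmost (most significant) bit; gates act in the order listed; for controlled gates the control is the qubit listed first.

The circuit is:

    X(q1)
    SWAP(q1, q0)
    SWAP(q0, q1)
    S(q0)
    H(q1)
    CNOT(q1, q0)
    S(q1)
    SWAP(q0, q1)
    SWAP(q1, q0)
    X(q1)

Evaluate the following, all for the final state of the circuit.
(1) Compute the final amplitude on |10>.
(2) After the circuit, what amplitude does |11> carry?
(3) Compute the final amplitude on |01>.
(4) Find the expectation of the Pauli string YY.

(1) The amplitude on |10> is -sqrt(2)*I/2.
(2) The amplitude on |11> is 0.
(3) The final state's coefficient on |01> equals sqrt(2)/2.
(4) In the final state, YY has expectation 0.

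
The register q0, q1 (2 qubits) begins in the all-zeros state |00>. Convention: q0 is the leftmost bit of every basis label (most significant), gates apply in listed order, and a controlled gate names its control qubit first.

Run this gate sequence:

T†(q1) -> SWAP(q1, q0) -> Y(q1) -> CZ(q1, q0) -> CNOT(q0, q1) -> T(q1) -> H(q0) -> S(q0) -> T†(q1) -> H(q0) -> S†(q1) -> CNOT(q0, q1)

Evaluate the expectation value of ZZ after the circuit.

In the final state, ZZ has expectation -1.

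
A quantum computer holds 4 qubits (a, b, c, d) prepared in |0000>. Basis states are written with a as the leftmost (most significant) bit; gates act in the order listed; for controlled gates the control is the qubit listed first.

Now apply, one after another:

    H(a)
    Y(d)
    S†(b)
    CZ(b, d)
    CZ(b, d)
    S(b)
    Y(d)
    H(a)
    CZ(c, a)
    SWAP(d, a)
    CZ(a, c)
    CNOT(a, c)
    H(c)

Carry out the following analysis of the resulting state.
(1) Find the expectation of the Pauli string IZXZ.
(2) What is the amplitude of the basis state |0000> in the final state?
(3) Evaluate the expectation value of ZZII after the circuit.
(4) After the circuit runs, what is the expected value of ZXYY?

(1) In the final state, IZXZ has expectation 1. Key observation: gates 1-8 undo each other exactly, leaving only the rest of the circuit to track.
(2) The amplitude on |0000> is sqrt(2)/2.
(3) The observable ZZII averages to 1.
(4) The expectation value of ZXYY is 0.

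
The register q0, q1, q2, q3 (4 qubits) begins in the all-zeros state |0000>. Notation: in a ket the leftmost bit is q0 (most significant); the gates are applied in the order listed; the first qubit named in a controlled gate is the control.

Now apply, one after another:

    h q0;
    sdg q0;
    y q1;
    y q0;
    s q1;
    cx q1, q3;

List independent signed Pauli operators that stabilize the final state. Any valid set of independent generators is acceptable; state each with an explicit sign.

One valid set of independent stabilizer generators is -YIII, -IZII, +IIZI, -IIIZ (any independent generating set of the same group is equally correct).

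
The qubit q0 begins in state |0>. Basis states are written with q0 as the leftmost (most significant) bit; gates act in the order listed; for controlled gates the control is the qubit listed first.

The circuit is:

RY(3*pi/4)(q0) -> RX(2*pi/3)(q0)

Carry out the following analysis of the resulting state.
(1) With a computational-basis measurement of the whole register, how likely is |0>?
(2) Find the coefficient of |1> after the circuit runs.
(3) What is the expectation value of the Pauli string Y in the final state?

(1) The probability of measuring |0> is sqrt(2)/8 + 1/2.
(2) |1> carries amplitude sqrt(sqrt(2) + 2)/4 - I*sqrt(6 - 3*sqrt(2))/4 in the final state.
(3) In the final state, Y has expectation sqrt(6)/4.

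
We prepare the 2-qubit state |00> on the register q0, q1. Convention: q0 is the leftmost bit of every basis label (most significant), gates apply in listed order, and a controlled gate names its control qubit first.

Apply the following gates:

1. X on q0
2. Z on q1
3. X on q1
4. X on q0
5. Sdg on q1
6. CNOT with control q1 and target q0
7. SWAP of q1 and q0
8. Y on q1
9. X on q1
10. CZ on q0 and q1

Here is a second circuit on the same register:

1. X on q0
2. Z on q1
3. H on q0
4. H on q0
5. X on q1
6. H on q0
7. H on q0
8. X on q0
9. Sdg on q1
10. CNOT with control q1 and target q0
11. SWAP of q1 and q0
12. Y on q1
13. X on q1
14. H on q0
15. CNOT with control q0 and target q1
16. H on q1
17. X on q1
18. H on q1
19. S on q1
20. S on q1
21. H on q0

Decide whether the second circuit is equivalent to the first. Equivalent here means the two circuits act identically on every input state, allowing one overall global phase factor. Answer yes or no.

No: there is an input state on which the two circuits produce genuinely different outputs (not merely differing by a phase).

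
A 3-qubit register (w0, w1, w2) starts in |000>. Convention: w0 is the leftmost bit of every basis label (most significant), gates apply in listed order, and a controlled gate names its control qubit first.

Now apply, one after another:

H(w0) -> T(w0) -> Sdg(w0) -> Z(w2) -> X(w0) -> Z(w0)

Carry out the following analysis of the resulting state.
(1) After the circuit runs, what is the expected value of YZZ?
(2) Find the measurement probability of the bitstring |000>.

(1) The expectation value of YZZ is -sqrt(2)/2.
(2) The probability of measuring |000> is 1/2.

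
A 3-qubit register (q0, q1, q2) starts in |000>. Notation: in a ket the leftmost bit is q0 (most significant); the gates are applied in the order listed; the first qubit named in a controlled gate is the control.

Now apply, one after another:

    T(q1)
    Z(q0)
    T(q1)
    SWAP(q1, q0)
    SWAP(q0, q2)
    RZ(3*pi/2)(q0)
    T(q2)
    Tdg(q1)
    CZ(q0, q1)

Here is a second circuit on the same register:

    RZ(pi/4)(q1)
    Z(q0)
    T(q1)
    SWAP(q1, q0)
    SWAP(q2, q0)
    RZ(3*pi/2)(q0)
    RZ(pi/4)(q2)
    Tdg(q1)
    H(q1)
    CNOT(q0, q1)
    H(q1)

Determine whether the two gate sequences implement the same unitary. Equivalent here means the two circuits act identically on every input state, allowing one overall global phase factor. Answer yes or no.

Yes — the two circuits implement the same unitary up to a global phase.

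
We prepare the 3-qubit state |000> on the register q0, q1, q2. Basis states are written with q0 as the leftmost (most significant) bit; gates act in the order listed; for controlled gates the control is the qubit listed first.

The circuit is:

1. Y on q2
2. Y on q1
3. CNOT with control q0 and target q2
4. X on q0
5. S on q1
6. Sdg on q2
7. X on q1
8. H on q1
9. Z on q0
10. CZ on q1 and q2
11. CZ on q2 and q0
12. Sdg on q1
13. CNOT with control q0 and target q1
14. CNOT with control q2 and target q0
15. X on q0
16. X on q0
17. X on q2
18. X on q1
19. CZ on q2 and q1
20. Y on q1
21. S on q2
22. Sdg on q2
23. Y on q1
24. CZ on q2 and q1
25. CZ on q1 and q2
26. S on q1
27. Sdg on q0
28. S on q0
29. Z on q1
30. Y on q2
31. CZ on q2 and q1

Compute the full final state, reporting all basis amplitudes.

After the circuit, the state carries amplitude -sqrt(2)*I/2 on |001>, sqrt(2)*I/2 on |011>, and 0 on every other basis state. Key observation: the block from step 19 through step 24 cancels to the identity and can be dropped.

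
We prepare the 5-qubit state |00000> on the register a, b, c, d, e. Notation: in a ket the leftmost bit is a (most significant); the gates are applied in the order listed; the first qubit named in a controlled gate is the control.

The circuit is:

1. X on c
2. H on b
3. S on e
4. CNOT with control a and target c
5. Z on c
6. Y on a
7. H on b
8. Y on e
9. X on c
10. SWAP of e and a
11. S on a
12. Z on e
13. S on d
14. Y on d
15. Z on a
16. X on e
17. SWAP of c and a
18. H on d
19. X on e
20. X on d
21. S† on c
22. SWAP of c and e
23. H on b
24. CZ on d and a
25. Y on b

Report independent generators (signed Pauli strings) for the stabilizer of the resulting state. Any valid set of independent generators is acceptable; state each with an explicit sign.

The stabilizer group can be generated by -IXIII, -IIIXI, +ZIIII, -IIZII, -IIIIZ, among other valid generating sets.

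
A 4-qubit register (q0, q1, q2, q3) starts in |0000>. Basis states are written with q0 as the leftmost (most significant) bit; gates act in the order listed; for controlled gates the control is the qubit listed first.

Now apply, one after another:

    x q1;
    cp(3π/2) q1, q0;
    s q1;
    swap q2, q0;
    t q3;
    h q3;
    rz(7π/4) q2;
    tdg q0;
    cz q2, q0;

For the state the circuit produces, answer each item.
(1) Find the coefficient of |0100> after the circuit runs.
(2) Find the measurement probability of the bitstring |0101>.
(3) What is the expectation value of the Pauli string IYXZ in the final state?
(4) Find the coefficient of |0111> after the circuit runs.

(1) The final state's coefficient on |0100> equals -sqrt(2)*exp(5*I*pi/8)/2.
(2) A full measurement returns |0101> with probability 1/2.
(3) The expectation value of IYXZ is 0.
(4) The final state's coefficient on |0111> equals 0.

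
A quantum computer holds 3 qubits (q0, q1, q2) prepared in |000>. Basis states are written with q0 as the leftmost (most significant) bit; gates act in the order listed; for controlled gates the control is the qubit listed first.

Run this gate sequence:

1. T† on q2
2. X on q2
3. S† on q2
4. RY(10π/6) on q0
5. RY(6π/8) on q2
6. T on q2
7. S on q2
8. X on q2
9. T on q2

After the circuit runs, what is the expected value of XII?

The observable XII averages to -sqrt(3)/2.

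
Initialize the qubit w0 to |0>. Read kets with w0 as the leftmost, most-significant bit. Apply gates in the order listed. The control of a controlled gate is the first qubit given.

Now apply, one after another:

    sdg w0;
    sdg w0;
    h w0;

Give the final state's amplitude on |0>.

|0> carries amplitude sqrt(2)/2 in the final state.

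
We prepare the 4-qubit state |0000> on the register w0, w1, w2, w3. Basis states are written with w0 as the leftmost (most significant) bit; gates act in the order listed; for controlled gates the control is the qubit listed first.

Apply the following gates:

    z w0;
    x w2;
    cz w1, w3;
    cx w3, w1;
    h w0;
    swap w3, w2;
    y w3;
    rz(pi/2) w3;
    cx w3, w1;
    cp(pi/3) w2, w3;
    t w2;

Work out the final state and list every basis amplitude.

The final amplitudes are -sqrt(2)*exp(I*pi/4)/2 on |0000>, -sqrt(2)*exp(I*pi/4)/2 on |1000>, and 0 on every other basis state.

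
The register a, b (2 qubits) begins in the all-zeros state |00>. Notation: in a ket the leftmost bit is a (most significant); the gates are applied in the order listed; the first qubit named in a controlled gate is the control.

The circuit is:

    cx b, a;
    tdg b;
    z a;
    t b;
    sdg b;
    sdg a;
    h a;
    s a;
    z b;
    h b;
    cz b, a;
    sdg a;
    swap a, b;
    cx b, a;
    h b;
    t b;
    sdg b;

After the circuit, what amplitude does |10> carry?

The amplitude on |10> is sqrt(2)/2.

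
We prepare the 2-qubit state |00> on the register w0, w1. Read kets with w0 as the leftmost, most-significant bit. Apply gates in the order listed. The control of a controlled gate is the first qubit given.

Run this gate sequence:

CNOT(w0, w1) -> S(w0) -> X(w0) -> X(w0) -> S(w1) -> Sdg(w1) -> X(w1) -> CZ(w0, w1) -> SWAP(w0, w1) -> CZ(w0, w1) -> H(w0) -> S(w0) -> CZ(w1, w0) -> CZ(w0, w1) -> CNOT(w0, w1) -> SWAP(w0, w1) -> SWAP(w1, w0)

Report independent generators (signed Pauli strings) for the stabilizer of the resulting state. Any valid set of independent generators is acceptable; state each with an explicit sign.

One valid set of independent stabilizer generators is -XY, +ZZ (any independent generating set of the same group is equally correct).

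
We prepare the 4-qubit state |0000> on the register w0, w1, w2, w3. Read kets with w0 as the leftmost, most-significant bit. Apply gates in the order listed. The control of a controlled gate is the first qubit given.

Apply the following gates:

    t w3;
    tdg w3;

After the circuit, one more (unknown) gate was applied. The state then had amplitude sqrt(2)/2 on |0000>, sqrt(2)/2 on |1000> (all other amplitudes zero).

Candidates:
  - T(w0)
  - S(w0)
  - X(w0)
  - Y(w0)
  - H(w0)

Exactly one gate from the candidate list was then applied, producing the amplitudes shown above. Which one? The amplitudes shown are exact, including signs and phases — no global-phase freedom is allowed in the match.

The applied gate was H(w0).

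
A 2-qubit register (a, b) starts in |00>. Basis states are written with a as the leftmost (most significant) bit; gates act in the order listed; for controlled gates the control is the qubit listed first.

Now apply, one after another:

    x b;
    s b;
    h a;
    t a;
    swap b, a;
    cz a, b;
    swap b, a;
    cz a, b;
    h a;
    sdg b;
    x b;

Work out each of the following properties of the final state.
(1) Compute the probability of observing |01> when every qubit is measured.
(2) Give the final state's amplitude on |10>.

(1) A full measurement returns |01> with probability 0.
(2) |10> carries amplitude 1/2 - exp(I*pi/4)/2 in the final state.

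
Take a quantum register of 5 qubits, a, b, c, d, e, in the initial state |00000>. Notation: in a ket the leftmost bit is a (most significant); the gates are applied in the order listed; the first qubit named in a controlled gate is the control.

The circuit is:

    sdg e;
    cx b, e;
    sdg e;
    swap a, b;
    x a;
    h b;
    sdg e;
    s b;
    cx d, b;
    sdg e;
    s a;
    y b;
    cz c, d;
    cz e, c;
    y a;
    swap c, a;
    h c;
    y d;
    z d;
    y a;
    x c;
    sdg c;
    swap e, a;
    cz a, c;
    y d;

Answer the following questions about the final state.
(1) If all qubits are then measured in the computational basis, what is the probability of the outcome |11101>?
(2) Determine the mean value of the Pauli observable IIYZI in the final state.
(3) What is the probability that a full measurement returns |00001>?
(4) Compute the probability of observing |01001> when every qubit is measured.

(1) A full measurement returns |11101> with probability 0.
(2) In the final state, IIYZI has expectation -1.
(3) A full measurement returns |00001> with probability 1/4.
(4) A full measurement returns |01001> with probability 1/4.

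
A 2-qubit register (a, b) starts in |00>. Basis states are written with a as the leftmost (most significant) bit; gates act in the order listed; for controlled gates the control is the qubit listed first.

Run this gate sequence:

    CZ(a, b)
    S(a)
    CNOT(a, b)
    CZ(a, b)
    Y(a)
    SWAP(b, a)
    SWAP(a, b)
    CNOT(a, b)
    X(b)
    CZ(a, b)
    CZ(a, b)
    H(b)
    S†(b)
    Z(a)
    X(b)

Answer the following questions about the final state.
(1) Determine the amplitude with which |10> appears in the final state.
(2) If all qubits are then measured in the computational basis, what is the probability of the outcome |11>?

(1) The amplitude on |10> is -sqrt(2)/2. Key observation: steps 10-11 multiply out to the identity, so the circuit reduces to the remaining gates.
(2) A full measurement returns |11> with probability 1/2.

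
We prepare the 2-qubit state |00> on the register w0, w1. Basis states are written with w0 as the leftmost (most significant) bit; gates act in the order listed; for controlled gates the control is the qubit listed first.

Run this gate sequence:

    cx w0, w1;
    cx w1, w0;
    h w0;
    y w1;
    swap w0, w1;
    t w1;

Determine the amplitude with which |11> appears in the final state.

The amplitude on |11> is sqrt(2)*exp(3*I*pi/4)/2.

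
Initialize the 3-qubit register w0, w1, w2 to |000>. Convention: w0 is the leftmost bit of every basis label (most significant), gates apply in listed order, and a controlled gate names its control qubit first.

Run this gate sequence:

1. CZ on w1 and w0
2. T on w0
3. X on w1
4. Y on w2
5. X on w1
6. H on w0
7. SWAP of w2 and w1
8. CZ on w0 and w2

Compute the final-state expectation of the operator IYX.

In the final state, IYX has expectation 0.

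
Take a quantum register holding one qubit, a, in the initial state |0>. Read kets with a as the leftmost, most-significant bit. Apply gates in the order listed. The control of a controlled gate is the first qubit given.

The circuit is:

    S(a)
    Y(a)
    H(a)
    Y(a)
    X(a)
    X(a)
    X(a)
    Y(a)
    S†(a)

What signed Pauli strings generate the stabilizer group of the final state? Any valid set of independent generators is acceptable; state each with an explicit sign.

The final state is stabilized by the group generated by +Y; other independent generating sets are equally valid.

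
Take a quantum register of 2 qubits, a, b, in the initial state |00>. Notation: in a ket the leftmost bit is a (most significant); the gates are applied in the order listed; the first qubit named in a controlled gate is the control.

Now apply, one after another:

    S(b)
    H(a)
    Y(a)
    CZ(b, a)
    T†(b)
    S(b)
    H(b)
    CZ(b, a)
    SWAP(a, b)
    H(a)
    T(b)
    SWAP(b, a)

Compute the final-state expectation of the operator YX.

The observable YX averages to -sqrt(2)/2.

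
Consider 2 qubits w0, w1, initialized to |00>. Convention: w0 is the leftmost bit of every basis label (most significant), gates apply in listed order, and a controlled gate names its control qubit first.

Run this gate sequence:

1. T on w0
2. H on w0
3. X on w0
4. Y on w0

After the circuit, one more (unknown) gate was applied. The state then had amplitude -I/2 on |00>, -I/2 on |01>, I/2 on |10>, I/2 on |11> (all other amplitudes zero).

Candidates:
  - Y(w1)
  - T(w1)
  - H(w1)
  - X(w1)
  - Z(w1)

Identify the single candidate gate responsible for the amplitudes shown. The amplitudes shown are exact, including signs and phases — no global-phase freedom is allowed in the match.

The applied gate was H(w1).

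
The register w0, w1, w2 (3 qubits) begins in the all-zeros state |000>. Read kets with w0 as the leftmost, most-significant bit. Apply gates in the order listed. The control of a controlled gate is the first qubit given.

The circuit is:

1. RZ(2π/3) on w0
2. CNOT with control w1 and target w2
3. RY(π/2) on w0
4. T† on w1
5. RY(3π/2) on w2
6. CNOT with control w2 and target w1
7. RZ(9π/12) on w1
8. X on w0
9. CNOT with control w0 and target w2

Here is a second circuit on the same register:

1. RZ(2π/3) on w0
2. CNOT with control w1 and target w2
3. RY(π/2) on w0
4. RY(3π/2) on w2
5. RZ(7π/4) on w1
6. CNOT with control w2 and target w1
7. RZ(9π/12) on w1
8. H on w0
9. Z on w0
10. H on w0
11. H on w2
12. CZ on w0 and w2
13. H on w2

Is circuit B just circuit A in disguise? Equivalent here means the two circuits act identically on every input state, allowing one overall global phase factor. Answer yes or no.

Yes, they are equivalent — the unitaries differ by at most a global phase.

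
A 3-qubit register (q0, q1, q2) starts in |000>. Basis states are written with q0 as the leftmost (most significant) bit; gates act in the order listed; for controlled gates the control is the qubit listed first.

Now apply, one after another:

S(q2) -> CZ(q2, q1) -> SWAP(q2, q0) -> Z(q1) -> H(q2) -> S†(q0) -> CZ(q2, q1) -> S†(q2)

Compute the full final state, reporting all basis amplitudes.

The resulting statevector has amplitude sqrt(2)/2 on |000>, -sqrt(2)*I/2 on |001>, and 0 on every other basis state.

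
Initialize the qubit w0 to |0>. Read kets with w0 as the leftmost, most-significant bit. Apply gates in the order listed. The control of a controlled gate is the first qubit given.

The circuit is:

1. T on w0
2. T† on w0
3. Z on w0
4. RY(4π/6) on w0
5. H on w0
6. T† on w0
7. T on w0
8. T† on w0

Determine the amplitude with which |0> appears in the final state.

The amplitude on |0> is sqrt(2)/4 + sqrt(6)/4.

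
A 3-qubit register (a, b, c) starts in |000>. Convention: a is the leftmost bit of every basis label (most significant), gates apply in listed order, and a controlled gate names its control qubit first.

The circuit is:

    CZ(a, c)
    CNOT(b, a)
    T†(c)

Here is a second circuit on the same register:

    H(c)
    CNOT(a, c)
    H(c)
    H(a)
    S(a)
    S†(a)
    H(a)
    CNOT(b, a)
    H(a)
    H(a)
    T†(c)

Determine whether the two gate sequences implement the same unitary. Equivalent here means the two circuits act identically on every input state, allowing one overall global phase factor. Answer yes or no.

Yes: on every input state the two circuits agree up to one overall phase factor.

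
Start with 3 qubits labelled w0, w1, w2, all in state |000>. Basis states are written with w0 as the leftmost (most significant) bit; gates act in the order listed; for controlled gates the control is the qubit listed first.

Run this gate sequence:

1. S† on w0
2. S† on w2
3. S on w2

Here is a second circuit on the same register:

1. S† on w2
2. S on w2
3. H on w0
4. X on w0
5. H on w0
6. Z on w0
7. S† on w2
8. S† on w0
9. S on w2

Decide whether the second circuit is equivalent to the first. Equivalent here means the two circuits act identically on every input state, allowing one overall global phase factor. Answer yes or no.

Yes, they are equivalent — the unitaries differ by at most a global phase.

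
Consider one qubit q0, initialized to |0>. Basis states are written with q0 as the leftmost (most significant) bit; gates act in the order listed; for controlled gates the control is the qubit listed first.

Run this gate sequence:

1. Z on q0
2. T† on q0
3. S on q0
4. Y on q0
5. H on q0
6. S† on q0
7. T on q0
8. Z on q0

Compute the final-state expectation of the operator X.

In the final state, X has expectation sqrt(2)/2.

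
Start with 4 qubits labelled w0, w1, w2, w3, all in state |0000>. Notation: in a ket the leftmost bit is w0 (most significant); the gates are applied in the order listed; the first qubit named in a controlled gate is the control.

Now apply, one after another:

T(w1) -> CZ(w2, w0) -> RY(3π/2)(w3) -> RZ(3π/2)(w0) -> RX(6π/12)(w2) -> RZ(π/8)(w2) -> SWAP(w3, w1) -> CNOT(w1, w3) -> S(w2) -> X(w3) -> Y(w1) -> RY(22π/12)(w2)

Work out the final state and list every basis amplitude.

The final amplitudes are (-sqrt(6) - sqrt(2) - (-sqrt(2) + sqrt(6))*exp(I*pi/8))*exp(11*I*pi/16)/8 on |0000>, (-sqrt(2) + sqrt(6) - (sqrt(2) + sqrt(6))*exp(I*pi/8))*exp(11*I*pi/16)/8 on |0010>, (-sqrt(6) - sqrt(2) - (-sqrt(2) + sqrt(6))*exp(I*pi/8))*exp(11*I*pi/16)/8 on |0101>, (-sqrt(2) + sqrt(6) - (sqrt(2) + sqrt(6))*exp(I*pi/8))*exp(11*I*pi/16)/8 on |0111>, and 0 on every other basis state.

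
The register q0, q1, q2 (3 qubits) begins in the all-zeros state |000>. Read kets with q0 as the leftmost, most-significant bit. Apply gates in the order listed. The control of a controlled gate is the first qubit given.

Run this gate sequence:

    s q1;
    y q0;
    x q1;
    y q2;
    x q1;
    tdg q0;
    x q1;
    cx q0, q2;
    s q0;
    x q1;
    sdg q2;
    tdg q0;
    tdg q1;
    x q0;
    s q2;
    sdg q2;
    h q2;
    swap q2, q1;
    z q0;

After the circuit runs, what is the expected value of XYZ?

The expectation value of XYZ is 0.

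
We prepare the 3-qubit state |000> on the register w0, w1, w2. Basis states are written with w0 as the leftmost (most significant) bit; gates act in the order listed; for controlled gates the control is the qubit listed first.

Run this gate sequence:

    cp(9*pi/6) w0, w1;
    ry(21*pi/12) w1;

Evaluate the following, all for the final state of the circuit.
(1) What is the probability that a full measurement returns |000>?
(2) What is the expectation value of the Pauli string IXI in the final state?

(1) A full measurement returns |000> with probability sqrt(2)/4 + 1/2.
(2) The expectation value of IXI is -sqrt(2)/2.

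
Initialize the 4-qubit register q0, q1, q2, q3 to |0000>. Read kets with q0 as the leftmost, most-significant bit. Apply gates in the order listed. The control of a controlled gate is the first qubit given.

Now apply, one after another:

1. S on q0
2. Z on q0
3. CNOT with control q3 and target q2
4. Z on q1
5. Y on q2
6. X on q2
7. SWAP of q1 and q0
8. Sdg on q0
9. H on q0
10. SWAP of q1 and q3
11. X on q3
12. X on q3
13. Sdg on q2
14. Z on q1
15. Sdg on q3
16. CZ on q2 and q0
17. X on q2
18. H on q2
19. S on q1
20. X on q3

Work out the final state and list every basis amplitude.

The resulting statevector has amplitude I/2 on |0001>, -I/2 on |0011>, I/2 on |1001>, -I/2 on |1011>, and 0 on every other basis state.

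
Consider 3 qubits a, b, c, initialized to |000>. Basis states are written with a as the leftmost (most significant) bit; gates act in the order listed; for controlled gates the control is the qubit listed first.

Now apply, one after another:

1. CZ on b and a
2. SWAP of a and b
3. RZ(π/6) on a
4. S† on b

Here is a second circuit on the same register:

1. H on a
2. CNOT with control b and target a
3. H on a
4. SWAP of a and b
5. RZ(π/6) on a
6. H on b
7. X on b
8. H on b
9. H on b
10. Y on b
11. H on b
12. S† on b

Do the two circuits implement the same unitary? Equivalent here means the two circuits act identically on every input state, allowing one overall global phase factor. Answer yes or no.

No: there is an input state on which the two circuits produce genuinely different outputs (not merely differing by a phase).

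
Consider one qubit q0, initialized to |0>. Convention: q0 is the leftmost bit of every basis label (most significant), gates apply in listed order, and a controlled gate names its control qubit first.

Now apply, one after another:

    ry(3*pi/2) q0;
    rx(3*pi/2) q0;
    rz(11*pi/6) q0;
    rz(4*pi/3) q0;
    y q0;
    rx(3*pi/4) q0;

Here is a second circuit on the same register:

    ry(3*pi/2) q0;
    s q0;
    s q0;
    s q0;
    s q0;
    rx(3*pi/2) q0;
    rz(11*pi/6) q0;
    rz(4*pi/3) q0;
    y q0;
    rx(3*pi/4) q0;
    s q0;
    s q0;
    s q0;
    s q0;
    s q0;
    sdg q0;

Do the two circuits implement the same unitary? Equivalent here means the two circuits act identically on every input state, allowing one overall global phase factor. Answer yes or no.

Yes, they are equivalent — the unitaries differ by at most a global phase.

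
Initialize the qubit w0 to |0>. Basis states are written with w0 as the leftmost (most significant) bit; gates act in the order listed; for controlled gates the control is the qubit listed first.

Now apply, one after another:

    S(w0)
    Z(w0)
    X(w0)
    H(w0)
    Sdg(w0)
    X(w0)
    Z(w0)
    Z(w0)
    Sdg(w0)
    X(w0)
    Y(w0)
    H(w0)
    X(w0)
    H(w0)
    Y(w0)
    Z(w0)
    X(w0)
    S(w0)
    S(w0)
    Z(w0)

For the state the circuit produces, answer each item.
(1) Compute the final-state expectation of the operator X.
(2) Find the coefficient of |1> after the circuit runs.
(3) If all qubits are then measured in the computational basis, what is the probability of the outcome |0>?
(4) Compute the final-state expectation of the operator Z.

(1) The expectation value of X is -1.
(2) |1> carries amplitude sqrt(2)*I/2 in the final state.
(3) Outcome |0> occurs with probability 1/2.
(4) In the final state, Z has expectation 0.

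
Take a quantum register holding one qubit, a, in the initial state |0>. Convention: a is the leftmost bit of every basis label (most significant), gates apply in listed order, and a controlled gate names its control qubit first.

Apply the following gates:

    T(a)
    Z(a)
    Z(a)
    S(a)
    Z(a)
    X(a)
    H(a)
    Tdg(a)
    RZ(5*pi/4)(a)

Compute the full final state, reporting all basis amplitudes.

The final amplitudes are -sqrt(2)*exp(3*I*pi/8)/2 on |0>, -sqrt(2)*exp(3*I*pi/8)/2 on |1>.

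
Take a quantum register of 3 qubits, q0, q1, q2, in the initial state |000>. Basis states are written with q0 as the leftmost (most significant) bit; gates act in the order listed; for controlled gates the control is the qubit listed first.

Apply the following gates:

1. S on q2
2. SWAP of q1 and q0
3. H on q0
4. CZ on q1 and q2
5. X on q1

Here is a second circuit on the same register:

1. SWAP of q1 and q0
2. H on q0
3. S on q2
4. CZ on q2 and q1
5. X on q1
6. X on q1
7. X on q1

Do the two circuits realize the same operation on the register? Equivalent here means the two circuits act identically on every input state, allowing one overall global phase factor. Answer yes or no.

Yes: on every input state the two circuits agree up to one overall phase factor.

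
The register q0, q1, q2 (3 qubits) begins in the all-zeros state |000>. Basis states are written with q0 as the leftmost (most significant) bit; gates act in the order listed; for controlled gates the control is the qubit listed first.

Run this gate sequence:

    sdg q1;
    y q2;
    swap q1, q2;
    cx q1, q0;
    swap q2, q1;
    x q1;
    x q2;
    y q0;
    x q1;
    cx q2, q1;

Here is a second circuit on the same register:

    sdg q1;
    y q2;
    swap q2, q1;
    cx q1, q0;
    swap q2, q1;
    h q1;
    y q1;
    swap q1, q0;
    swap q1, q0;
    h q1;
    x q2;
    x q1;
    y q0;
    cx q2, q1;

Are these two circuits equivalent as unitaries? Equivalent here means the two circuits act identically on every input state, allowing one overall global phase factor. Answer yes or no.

No, they are not equivalent — no single phase factor reconciles the two unitaries.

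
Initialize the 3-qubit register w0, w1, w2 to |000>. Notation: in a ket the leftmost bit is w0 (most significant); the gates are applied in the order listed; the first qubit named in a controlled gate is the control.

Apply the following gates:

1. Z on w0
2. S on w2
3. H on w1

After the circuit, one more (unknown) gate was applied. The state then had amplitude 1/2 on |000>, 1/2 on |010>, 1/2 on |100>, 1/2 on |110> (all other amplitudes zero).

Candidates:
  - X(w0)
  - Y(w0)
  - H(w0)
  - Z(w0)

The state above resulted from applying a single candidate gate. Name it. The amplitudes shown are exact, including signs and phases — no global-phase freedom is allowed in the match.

The applied gate was H(w0).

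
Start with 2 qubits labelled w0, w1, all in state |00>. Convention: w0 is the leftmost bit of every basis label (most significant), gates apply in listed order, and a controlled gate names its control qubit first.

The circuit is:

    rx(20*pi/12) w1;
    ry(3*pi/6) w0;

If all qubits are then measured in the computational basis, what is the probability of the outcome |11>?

A full measurement returns |11> with probability 1/8.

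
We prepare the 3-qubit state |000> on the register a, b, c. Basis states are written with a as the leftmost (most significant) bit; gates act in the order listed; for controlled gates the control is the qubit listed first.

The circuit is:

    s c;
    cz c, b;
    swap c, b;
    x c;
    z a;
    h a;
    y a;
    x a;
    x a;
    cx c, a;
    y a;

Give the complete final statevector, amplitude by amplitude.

The resulting statevector has amplitude -sqrt(2)/2 on |001>, -sqrt(2)/2 on |101>, and 0 on every other basis state. Key observation: gates 8-9 undo each other exactly, leaving only the rest of the circuit to track.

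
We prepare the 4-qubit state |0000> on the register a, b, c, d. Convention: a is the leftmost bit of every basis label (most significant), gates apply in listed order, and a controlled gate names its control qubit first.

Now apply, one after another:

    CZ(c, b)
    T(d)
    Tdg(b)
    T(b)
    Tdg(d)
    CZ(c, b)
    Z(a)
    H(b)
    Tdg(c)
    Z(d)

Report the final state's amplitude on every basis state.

The resulting statevector has amplitude sqrt(2)/2 on |0000>, sqrt(2)/2 on |0100>, and 0 on every other basis state.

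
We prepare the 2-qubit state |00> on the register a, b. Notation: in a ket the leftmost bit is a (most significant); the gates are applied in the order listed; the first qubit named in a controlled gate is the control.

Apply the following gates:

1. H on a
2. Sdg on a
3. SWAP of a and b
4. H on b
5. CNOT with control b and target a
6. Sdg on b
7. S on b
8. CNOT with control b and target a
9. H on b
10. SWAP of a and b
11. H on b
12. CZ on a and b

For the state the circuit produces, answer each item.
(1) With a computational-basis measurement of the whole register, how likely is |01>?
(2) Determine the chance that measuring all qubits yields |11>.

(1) Outcome |01> occurs with probability 1/4. Key observation: gates 3-10 undo each other exactly, leaving only the rest of the circuit to track.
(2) Outcome |11> occurs with probability 1/4.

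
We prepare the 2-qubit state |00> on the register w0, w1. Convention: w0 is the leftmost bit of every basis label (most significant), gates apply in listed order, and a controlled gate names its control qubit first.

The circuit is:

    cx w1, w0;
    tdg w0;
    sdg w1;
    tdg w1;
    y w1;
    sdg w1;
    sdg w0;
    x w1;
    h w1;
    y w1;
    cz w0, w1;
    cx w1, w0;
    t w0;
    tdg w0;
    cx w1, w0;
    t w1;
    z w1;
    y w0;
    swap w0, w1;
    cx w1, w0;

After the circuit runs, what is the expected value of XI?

In the final state, XI has expectation sqrt(2)/2. Key observation: gates 12-15 undo each other exactly, leaving only the rest of the circuit to track.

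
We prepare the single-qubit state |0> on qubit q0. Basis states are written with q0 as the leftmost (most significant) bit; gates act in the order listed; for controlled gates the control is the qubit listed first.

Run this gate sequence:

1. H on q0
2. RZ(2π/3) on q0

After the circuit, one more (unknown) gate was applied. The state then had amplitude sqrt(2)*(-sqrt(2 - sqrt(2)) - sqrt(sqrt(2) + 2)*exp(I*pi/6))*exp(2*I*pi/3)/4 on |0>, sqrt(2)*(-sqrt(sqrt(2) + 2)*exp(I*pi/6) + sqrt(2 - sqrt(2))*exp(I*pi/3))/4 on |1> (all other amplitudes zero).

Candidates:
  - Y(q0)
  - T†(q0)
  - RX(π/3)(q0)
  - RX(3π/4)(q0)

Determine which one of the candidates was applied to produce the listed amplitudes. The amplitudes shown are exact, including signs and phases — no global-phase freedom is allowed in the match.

The unique candidate consistent with the amplitudes is RX(3π/4)(q0).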